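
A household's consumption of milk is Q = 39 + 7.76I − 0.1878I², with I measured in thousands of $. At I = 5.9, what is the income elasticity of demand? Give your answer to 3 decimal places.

0.418

At I = 5.9: Q = 78.2467.
dQ/dI = 7.76 − 0.3756I = 5.54396.
η = (dQ/dI)·(I/Q) = 5.54396 × (5.9/78.2467) = 0.418.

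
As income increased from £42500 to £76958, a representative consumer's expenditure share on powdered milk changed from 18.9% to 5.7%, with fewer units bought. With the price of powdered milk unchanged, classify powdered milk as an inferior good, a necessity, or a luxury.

inferior good

Quantity demanded falls as income rises, so η < 0.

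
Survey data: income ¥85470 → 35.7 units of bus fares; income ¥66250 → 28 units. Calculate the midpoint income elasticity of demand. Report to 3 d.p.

0.954

ΔQ = 28 − 35.7 = -7.7; midpoint Q̄ = (35.7 + 28)/2 = 31.85.
ΔI = 66250 − 85470 = -19220; midpoint Ī = (85470 + 66250)/2 = 75860.
η = (ΔQ/Q̄) ÷ (ΔI/Ī) = (-7.7/31.85) ÷ (-19220/75860) = 0.954.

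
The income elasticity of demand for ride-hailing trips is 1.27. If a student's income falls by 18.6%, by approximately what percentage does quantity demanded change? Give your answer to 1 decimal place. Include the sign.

%ΔQ ≈ η × %ΔI = 1.27 × (-18.6%) = -23.6%.

-23.6%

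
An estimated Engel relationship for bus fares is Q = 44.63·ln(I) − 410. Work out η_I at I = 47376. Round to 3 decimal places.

0.633

At I = 47376: Q = 70.481.
dQ/dI = 44.63/I = 0.000942038 at this income.
η = (dQ/dI)·(I/Q) = 0.000942038 × (47376/70.481) = 0.633.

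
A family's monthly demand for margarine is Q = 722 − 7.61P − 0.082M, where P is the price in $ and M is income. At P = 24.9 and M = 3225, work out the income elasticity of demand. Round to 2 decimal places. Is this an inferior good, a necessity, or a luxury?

-0.99 (inferior good)

At P = 24.9, M = 3225: Q = 268.061.
Holding P constant, ∂Q/∂M = −0.082.
η_M = (∂Q/∂M)·(M/Q) = -0.082 × (3225/268.061) = -0.99.
Since η < 0, this is an inferior good.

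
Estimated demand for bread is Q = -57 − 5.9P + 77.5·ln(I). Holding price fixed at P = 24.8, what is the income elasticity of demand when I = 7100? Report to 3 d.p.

At P = 24.8, I = 7100: Q = 483.938.
Holding P constant, ∂Q/∂I = 77.5/I = 0.0109155.
η_I = (∂Q/∂I)·(I/Q) = 0.0109155 × (7100/483.938) = 0.160.

0.160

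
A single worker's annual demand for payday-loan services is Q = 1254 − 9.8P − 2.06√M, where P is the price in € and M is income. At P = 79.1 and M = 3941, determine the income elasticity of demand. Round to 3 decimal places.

-0.185

At P = 79.1, M = 3941: Q = 349.499.
Holding P constant, ∂Q/∂M = -2.06/(2√M) = -0.0164072.
η_M = (∂Q/∂M)·(M/Q) = -0.0164072 × (3941/349.499) = -0.185.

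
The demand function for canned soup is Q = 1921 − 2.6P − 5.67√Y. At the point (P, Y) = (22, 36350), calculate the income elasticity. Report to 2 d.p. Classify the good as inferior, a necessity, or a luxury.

At P = 22, Y = 36350: Q = 782.776.
Holding P constant, ∂Q/∂Y = -5.67/(2√Y) = -0.0148697.
η_Y = (∂Q/∂Y)·(Y/Q) = -0.0148697 × (36350/782.776) = -0.69.
Since η < 0, this is an inferior good.

-0.69 (inferior good)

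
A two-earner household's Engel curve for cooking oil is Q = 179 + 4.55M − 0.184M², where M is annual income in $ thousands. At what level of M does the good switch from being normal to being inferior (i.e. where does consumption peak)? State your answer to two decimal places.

dQ/dM = 4.55 − 0.368M.
The good is inferior where dQ/dM < 0. Setting dQ/dM = 0 gives M = 4.55 / 0.368 = 12.36.

12.36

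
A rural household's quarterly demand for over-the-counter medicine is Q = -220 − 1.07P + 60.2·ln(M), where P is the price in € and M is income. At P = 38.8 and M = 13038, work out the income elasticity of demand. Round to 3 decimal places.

At P = 38.8, M = 13038: Q = 308.917.
Holding P constant, ∂Q/∂M = 60.2/M = 0.00461727.
η_M = (∂Q/∂M)·(M/Q) = 0.00461727 × (13038/308.917) = 0.195.

0.195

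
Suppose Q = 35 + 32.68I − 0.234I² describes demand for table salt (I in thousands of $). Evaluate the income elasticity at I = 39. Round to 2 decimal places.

0.59

At I = 39: Q = 953.6060.
dQ/dI = 32.68 − 0.468I = 14.42800.
η = (dQ/dI)·(I/Q) = 14.42800 × (39/953.6060) = 0.59.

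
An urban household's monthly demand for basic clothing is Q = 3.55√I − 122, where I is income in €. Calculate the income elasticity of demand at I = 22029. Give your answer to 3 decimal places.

0.651

At I = 22029: Q = 404.897.
dQ/dI = 3.55/(2√I) = 0.0119592 at this income.
η = (dQ/dI)·(I/Q) = 0.0119592 × (22029/404.897) = 0.651.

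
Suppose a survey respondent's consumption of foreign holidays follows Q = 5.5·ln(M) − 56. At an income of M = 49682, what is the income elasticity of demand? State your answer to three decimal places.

At M = 49682: Q = 3.474.
dQ/dM = 5.5/M = 0.000110704 at this income.
η = (dQ/dM)·(M/Q) = 0.000110704 × (49682/3.474) = 1.583.

1.583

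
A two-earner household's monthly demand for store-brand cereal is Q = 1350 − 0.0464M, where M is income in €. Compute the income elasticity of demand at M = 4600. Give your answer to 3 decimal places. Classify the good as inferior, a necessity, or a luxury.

At M = 4600: Q = 1136.560.
dQ/dM = −0.0464.
η = (dQ/dM)·(M/Q) = -0.0464 × (4600/1136.560) = -0.188.
Since η < 0, the good is an inferior good.

-0.188 (inferior good)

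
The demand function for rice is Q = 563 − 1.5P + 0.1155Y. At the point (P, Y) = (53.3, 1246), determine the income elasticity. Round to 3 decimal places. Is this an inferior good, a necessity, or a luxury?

At P = 53.3, Y = 1246: Q = 626.963.
Holding P constant, ∂Q/∂Y = 0.1155.
η_Y = (∂Q/∂Y)·(Y/Q) = 0.1155 × (1246/626.963) = 0.230.
Since 0 < η < 1, this is a necessity.

0.230 (necessity)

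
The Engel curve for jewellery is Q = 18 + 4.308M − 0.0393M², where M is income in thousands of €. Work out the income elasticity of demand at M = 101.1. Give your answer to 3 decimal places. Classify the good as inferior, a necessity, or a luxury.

At M = 101.1: Q = 51.8452.
dQ/dM = 4.308 − 0.0786M = -3.63846.
η = (dQ/dM)·(M/Q) = -3.63846 × (101.1/51.8452) = -7.095.
η < 0 ⇒ inferior good.

-7.095 (inferior good)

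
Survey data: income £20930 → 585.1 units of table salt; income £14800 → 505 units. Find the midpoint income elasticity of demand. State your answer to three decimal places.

0.428

ΔQ = 505 − 585.1 = -80.1; midpoint Q̄ = (585.1 + 505)/2 = 545.05.
ΔI = 14800 − 20930 = -6130; midpoint Ī = (20930 + 14800)/2 = 17865.
η = (ΔQ/Q̄) ÷ (ΔI/Ī) = (-80.1/545.05) ÷ (-6130/17865) = 0.428.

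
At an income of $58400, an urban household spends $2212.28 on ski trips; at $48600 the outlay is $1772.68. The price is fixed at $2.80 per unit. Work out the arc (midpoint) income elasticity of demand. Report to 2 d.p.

1.20

With a constant price, Q₁ = 2212.28/2.80 = 790.100 and Q₂ = 1772.68/2.80 = 633.100 (equivalently, work directly with expenditure since P cancels).
Midpoint %ΔQ = (1772.68 − 2212.28)/1992.48 = -0.22063; midpoint %ΔI = (48600 − 58400)/53500 = -0.18318.
η = -0.22063 / -0.18318 = 1.20.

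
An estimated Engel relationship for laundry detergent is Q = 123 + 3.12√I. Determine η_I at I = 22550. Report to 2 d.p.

0.40

At I = 22550: Q = 591.520.
dQ/dI = 3.12/(2√I) = 0.0103885 at this income.
η = (dQ/dI)·(I/Q) = 0.0103885 × (22550/591.520) = 0.40.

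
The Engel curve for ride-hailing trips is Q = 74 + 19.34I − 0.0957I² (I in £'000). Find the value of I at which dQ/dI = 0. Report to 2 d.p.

dQ/dI = 19.34 − 0.1914I.
The good is inferior where dQ/dI < 0. Setting dQ/dI = 0 gives I = 19.34 / 0.1914 = 101.04.

101.04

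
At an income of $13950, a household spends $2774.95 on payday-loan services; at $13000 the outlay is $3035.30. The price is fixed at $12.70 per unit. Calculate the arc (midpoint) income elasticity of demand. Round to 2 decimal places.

With a constant price, Q₁ = 2774.95/12.70 = 218.500 and Q₂ = 3035.30/12.70 = 239.000 (equivalently, work directly with expenditure since P cancels).
Midpoint %ΔQ = (3035.30 − 2774.95)/2905.13 = 0.08962; midpoint %ΔI = (13000 − 13950)/13475 = -0.07050.
η = 0.08962 / -0.07050 = -1.27.

-1.27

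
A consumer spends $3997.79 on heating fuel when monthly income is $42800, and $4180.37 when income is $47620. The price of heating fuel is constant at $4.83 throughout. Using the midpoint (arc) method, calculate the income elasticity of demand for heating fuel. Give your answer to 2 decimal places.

0.42

With a constant price, Q₁ = 3997.79/4.83 = 827.700 and Q₂ = 4180.37/4.83 = 865.501 (equivalently, work directly with expenditure since P cancels).
Midpoint %ΔQ = (4180.37 − 3997.79)/4089.08 = 0.04465; midpoint %ΔI = (47620 − 42800)/45210 = 0.10661.
η = 0.04465 / 0.10661 = 0.42.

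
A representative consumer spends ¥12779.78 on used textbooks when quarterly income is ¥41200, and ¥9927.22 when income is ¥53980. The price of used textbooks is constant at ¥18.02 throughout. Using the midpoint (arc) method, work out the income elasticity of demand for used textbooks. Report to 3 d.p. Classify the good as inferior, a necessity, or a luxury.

With a constant price, Q₁ = 12779.78/18.02 = 709.200 and Q₂ = 9927.22/18.02 = 550.900 (equivalently, work directly with expenditure since P cancels).
Midpoint %ΔQ = (9927.22 − 12779.78)/11353.50 = -0.25125; midpoint %ΔI = (53980 − 41200)/47590 = 0.26854.
η = -0.25125 / 0.26854 = -0.936.
η < 0 ⇒ inferior good.

-0.936 (inferior good)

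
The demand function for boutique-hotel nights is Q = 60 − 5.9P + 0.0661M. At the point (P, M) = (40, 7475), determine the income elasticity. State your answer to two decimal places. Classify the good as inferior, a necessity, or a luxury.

1.55 (luxury)

At P = 40, M = 7475: Q = 318.098.
Holding P constant, ∂Q/∂M = 0.0661.
η_M = (∂Q/∂M)·(M/Q) = 0.0661 × (7475/318.098) = 1.55.
Since η > 1, this is a luxury.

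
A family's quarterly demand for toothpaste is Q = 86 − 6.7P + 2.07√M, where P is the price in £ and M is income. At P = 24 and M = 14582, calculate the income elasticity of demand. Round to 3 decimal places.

At P = 24, M = 14582: Q = 175.165.
Holding P constant, ∂Q/∂M = 2.07/(2√M) = 0.00857101.
η_M = (∂Q/∂M)·(M/Q) = 0.00857101 × (14582/175.165) = 0.714.

0.714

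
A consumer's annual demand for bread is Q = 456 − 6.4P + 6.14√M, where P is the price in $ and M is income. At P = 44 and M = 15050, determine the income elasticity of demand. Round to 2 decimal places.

At P = 44, M = 15050: Q = 927.646.
Holding P constant, ∂Q/∂M = 6.14/(2√M) = 0.0250248.
η_M = (∂Q/∂M)·(M/Q) = 0.0250248 × (15050/927.646) = 0.41.

0.41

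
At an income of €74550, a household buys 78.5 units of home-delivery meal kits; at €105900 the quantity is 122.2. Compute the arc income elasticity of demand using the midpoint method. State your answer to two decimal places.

ΔQ = 122.2 − 78.5 = 43.7; midpoint Q̄ = (78.5 + 122.2)/2 = 100.35.
ΔI = 105900 − 74550 = 31350; midpoint Ī = (74550 + 105900)/2 = 90225.
η = (ΔQ/Q̄) ÷ (ΔI/Ī) = (43.7/100.35) ÷ (31350/90225) = 1.25.

1.25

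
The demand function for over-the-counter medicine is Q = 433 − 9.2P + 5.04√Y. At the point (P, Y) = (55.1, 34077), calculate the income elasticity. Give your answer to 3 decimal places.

0.543

At P = 55.1, Y = 34077: Q = 856.462.
Holding P constant, ∂Q/∂Y = 5.04/(2√Y) = 0.0136512.
η_Y = (∂Q/∂Y)·(Y/Q) = 0.0136512 × (34077/856.462) = 0.543.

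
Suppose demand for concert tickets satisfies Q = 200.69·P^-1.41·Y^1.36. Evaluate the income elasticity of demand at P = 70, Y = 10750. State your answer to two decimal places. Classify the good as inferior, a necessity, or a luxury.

For a multiplicative demand Q = A·P^α·Y^β, the income elasticity is β everywhere.
Here β = 1.36, so η = 1.36.
Since η > 1, this is a luxury.

1.36 (luxury)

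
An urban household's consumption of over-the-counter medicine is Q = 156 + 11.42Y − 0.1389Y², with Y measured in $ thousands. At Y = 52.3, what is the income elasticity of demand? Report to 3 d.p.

At Y = 52.3: Q = 373.3342.
dQ/dY = 11.42 − 0.2778Y = -3.10894.
η = (dQ/dY)·(Y/Q) = -3.10894 × (52.3/373.3342) = -0.436.

-0.436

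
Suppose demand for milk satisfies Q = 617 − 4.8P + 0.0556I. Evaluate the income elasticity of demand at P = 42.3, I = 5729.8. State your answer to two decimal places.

0.43

At P = 42.3, I = 5729.8: Q = 732.537.
Holding P constant, ∂Q/∂I = 0.0556.
η_I = (∂Q/∂I)·(I/Q) = 0.0556 × (5729.8/732.537) = 0.43.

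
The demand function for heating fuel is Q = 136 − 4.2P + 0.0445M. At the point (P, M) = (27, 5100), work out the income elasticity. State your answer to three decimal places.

0.909

At P = 27, M = 5100: Q = 249.550.
Holding P constant, ∂Q/∂M = 0.0445.
η_M = (∂Q/∂M)·(M/Q) = 0.0445 × (5100/249.550) = 0.909.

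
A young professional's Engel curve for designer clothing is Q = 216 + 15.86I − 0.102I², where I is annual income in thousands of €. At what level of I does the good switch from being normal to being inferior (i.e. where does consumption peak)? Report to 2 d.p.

77.75

dQ/dI = 15.86 − 0.204I.
The good is inferior where dQ/dI < 0. Setting dQ/dI = 0 gives I = 15.86 / 0.204 = 77.75.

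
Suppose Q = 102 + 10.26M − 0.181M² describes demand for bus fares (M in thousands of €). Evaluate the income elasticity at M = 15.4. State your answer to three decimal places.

0.332

At M = 15.4: Q = 217.0780.
dQ/dM = 10.26 − 0.362M = 4.68520.
η = (dQ/dM)·(M/Q) = 4.68520 × (15.4/217.0780) = 0.332.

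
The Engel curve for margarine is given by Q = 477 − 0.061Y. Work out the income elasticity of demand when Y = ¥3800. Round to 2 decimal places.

At Y = 3800: Q = 245.200.
dQ/dY = −0.061.
η = (dQ/dY)·(Y/Q) = -0.061 × (3800/245.200) = -0.95.

-0.95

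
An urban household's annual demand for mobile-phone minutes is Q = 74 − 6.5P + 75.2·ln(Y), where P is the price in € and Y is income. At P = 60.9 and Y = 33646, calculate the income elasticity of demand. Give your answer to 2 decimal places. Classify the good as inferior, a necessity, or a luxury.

0.16 (necessity)

At P = 60.9, Y = 33646: Q = 462.008.
Holding P constant, ∂Q/∂Y = 75.2/Y = 0.00223504.
η_Y = (∂Q/∂Y)·(Y/Q) = 0.00223504 × (33646/462.008) = 0.16.
Since 0 < η < 1, this is a necessity.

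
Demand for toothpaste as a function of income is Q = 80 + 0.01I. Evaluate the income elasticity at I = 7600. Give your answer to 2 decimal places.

0.49

At I = 7600: Q = 156.000.
dQ/dI = 0.01.
η = (dQ/dI)·(I/Q) = 0.01 × (7600/156.000) = 0.49.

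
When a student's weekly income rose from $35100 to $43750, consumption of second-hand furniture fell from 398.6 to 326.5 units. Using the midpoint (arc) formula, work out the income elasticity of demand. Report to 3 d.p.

-0.906

ΔQ = 326.5 − 398.6 = -72.1; midpoint Q̄ = (398.6 + 326.5)/2 = 362.55.
ΔI = 43750 − 35100 = 8650; midpoint Ī = (35100 + 43750)/2 = 39425.
η = (ΔQ/Q̄) ÷ (ΔI/Ī) = (-72.1/362.55) ÷ (8650/39425) = -0.906.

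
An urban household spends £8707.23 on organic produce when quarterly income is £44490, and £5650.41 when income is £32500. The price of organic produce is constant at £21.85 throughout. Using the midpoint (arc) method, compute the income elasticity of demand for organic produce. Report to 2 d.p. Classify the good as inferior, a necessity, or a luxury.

1.37 (luxury)

With a constant price, Q₁ = 8707.23/21.85 = 398.500 and Q₂ = 5650.41/21.85 = 258.600 (equivalently, work directly with expenditure since P cancels).
Midpoint %ΔQ = (5650.41 − 8707.23)/7178.82 = -0.42581; midpoint %ΔI = (32500 − 44490)/38495 = -0.31147.
η = -0.42581 / -0.31147 = 1.37.
η > 1 ⇒ luxury.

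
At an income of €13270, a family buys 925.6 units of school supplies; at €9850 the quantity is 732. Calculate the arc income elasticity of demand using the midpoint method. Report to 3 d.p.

0.790

ΔQ = 732 − 925.6 = -193.6; midpoint Q̄ = (925.6 + 732)/2 = 828.8.
ΔI = 9850 − 13270 = -3420; midpoint Ī = (13270 + 9850)/2 = 11560.
η = (ΔQ/Q̄) ÷ (ΔI/Ī) = (-193.6/828.8) ÷ (-3420/11560) = 0.790.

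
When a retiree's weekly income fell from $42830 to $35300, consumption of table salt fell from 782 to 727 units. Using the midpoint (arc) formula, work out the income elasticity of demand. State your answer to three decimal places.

0.378

ΔQ = 727 − 782 = -55; midpoint Q̄ = (782 + 727)/2 = 754.5.
ΔI = 35300 − 42830 = -7530; midpoint Ī = (42830 + 35300)/2 = 39065.
η = (ΔQ/Q̄) ÷ (ΔI/Ī) = (-55/754.5) ÷ (-7530/39065) = 0.378.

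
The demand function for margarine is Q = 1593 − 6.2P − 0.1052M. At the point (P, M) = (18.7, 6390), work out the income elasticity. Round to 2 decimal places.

At P = 18.7, M = 6390: Q = 804.832.
Holding P constant, ∂Q/∂M = −0.1052.
η_M = (∂Q/∂M)·(M/Q) = -0.1052 × (6390/804.832) = -0.84.

-0.84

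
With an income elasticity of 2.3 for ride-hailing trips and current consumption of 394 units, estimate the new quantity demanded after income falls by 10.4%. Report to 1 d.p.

%ΔQ ≈ η × %ΔI = 2.3 × (-10.4%) = -23.92%.
New Q ≈ 394 × (1 − 0.2392) = 299.8.

299.8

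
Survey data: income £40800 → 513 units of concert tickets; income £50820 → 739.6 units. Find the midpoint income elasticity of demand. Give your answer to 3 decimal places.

ΔQ = 739.6 − 513 = 226.6; midpoint Q̄ = (513 + 739.6)/2 = 626.3.
ΔI = 50820 − 40800 = 10020; midpoint Ī = (40800 + 50820)/2 = 45810.
η = (ΔQ/Q̄) ÷ (ΔI/Ī) = (226.6/626.3) ÷ (10020/45810) = 1.654.

1.654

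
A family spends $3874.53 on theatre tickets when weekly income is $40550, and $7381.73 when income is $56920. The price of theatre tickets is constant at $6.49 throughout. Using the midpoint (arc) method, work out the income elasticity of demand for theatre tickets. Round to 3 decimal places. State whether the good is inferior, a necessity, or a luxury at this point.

1.855 (luxury)

With a constant price, Q₁ = 3874.53/6.49 = 597.000 and Q₂ = 7381.73/6.49 = 1137.401 (equivalently, work directly with expenditure since P cancels).
Midpoint %ΔQ = (7381.73 − 3874.53)/5628.13 = 0.62316; midpoint %ΔI = (56920 − 40550)/48735 = 0.33590.
η = 0.62316 / 0.33590 = 1.855.
η > 1 ⇒ luxury.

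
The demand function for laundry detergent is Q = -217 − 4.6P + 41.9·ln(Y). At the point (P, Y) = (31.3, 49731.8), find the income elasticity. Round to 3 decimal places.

At P = 31.3, Y = 49731.8: Q = 92.143.
Holding P constant, ∂Q/∂Y = 41.9/Y = 0.000842519.
η_Y = (∂Q/∂Y)·(Y/Q) = 0.000842519 × (49731.8/92.143) = 0.455.

0.455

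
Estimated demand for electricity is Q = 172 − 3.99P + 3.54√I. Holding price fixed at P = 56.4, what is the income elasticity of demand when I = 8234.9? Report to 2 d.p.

At P = 56.4, I = 8234.9: Q = 268.206.
Holding P constant, ∂Q/∂I = 3.54/(2√I) = 0.0195049.
η_I = (∂Q/∂I)·(I/Q) = 0.0195049 × (8234.9/268.206) = 0.60.

0.60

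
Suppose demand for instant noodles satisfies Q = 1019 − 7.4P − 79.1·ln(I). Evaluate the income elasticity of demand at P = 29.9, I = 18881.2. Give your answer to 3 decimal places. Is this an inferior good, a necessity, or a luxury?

-4.179 (inferior good)

At P = 29.9, I = 18881.2: Q = 18.928.
Holding P constant, ∂Q/∂I = -79.1/I = -0.00418935.
η_I = (∂Q/∂I)·(I/Q) = -0.00418935 × (18881.2/18.928) = -4.179.
Since η < 0, this is an inferior good.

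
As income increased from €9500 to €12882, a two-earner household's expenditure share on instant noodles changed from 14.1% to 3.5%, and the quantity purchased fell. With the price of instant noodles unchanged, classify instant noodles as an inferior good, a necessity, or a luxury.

inferior good

Quantity demanded falls as income rises, so η < 0.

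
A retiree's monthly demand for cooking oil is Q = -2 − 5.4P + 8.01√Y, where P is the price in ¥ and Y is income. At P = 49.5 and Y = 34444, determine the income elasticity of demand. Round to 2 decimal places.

0.61

At P = 49.5, Y = 34444: Q = 1217.283.
Holding P constant, ∂Q/∂Y = 8.01/(2√Y) = 0.0215797.
η_Y = (∂Q/∂Y)·(Y/Q) = 0.0215797 × (34444/1217.283) = 0.61.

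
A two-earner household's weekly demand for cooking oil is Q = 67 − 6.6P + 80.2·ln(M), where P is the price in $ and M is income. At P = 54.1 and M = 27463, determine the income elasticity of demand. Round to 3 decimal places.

At P = 54.1, M = 27463: Q = 529.632.
Holding P constant, ∂Q/∂M = 80.2/M = 0.00292029.
η_M = (∂Q/∂M)·(M/Q) = 0.00292029 × (27463/529.632) = 0.151.

0.151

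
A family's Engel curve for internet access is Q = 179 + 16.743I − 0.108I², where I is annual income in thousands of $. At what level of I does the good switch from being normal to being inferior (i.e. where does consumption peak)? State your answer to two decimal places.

dQ/dI = 16.743 − 0.216I.
The good is inferior where dQ/dI < 0. Setting dQ/dI = 0 gives I = 16.743 / 0.216 = 77.51.

77.51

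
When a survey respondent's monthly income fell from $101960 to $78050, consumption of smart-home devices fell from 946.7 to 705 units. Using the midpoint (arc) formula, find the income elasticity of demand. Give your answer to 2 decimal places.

1.10

ΔQ = 705 − 946.7 = -241.7; midpoint Q̄ = (946.7 + 705)/2 = 825.85.
ΔI = 78050 − 101960 = -23910; midpoint Ī = (101960 + 78050)/2 = 90005.
η = (ΔQ/Q̄) ÷ (ΔI/Ī) = (-241.7/825.85) ÷ (-23910/90005) = 1.10.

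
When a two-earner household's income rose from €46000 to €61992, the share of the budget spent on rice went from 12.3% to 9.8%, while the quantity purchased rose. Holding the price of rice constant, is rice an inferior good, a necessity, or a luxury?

Quantity rises but the budget share falls as income rises, so 0 < η < 1.

necessity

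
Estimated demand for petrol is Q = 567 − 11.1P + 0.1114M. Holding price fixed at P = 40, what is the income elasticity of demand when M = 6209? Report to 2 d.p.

At P = 40, M = 6209: Q = 814.683.
Holding P constant, ∂Q/∂M = 0.1114.
η_M = (∂Q/∂M)·(M/Q) = 0.1114 × (6209/814.683) = 0.85.

0.85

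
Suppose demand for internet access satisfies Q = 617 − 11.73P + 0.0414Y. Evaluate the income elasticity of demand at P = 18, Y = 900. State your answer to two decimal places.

0.08

At P = 18, Y = 900: Q = 443.120.
Holding P constant, ∂Q/∂Y = 0.0414.
η_Y = (∂Q/∂Y)·(Y/Q) = 0.0414 × (900/443.120) = 0.08.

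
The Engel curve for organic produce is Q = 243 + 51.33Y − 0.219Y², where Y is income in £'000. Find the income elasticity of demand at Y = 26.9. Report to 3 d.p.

0.726

At Y = 26.9: Q = 1465.3064.
dQ/dY = 51.33 − 0.438Y = 39.54780.
η = (dQ/dY)·(Y/Q) = 39.54780 × (26.9/1465.3064) = 0.726.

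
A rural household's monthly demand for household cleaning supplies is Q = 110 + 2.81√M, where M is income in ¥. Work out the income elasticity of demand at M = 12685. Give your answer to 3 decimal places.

At M = 12685: Q = 426.484.
dQ/dM = 2.81/(2√M) = 0.0124747 at this income.
η = (dQ/dM)·(M/Q) = 0.0124747 × (12685/426.484) = 0.371.

0.371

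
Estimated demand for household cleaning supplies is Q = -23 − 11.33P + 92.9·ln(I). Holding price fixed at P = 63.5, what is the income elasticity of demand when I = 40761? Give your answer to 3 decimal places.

0.381

At P = 63.5, I = 40761: Q = 243.723.
Holding P constant, ∂Q/∂I = 92.9/I = 0.00227914.
η_I = (∂Q/∂I)·(I/Q) = 0.00227914 × (40761/243.723) = 0.381.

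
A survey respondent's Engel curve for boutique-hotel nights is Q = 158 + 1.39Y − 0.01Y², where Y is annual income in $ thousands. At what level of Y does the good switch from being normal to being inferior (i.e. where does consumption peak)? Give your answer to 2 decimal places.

69.50

dQ/dY = 1.39 − 0.02Y.
The good is inferior where dQ/dY < 0. Setting dQ/dY = 0 gives Y = 1.39 / 0.02 = 69.50.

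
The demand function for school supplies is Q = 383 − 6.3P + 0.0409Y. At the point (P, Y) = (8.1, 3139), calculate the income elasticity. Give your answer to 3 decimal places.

0.279

At P = 8.1, Y = 3139: Q = 460.355.
Holding P constant, ∂Q/∂Y = 0.0409.
η_Y = (∂Q/∂Y)·(Y/Q) = 0.0409 × (3139/460.355) = 0.279.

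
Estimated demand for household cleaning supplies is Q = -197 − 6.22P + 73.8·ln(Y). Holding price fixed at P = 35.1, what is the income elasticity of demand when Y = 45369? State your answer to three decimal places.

At P = 35.1, Y = 45369: Q = 376.005.
Holding P constant, ∂Q/∂Y = 73.8/Y = 0.00162666.
η_Y = (∂Q/∂Y)·(Y/Q) = 0.00162666 × (45369/376.005) = 0.196.

0.196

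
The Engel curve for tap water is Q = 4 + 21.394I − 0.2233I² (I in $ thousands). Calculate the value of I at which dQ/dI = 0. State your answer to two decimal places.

47.90

dQ/dI = 21.394 − 0.4466I.
The good is inferior where dQ/dI < 0. Setting dQ/dI = 0 gives I = 21.394 / 0.4466 = 47.90.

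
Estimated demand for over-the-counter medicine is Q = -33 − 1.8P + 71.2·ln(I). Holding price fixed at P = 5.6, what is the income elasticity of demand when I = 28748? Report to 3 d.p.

At P = 5.6, I = 28748: Q = 687.882.
Holding P constant, ∂Q/∂I = 71.2/I = 0.00247669.
η_I = (∂Q/∂I)·(I/Q) = 0.00247669 × (28748/687.882) = 0.104.

0.104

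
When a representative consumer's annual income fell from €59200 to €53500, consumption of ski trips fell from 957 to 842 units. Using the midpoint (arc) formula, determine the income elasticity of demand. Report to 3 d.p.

ΔQ = 842 − 957 = -115; midpoint Q̄ = (957 + 842)/2 = 899.5.
ΔI = 53500 − 59200 = -5700; midpoint Ī = (59200 + 53500)/2 = 56350.
η = (ΔQ/Q̄) ÷ (ΔI/Ī) = (-115/899.5) ÷ (-5700/56350) = 1.264.

1.264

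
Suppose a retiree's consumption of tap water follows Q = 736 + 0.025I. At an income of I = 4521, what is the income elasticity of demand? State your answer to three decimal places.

0.133

At I = 4521: Q = 849.025.
dQ/dI = 0.025.
η = (dQ/dI)·(I/Q) = 0.025 × (4521/849.025) = 0.133.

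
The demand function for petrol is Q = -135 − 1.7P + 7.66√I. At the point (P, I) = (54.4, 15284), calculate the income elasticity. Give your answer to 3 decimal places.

At P = 54.4, I = 15284: Q = 719.514.
Holding P constant, ∂Q/∂I = 7.66/(2√I) = 0.0309799.
η_I = (∂Q/∂I)·(I/Q) = 0.0309799 × (15284/719.514) = 0.658.

0.658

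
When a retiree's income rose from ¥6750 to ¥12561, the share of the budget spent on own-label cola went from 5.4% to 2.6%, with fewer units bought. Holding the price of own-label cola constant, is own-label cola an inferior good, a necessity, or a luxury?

inferior good

Quantity demanded falls as income rises, so η < 0.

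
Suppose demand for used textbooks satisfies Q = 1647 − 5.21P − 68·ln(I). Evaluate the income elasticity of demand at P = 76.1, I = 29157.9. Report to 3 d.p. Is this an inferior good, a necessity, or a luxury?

-0.123 (inferior good)

At P = 76.1, I = 29157.9: Q = 551.446.
Holding P constant, ∂Q/∂I = -68/I = -0.00233213.
η_I = (∂Q/∂I)·(I/Q) = -0.00233213 × (29157.9/551.446) = -0.123.
Since η < 0, this is an inferior good.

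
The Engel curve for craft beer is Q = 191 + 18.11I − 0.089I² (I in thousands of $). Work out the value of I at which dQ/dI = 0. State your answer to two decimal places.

101.74

dQ/dI = 18.11 − 0.178I.
The good is inferior where dQ/dI < 0. Setting dQ/dI = 0 gives I = 18.11 / 0.178 = 101.74.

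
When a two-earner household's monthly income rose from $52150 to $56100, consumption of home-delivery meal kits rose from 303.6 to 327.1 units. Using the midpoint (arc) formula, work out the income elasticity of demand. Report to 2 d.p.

1.02

ΔQ = 327.1 − 303.6 = 23.5; midpoint Q̄ = (303.6 + 327.1)/2 = 315.35.
ΔI = 56100 − 52150 = 3950; midpoint Ī = (52150 + 56100)/2 = 54125.
η = (ΔQ/Q̄) ÷ (ΔI/Ī) = (23.5/315.35) ÷ (3950/54125) = 1.02.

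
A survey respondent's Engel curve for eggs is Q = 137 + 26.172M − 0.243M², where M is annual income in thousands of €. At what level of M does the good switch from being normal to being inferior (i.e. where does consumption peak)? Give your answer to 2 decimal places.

dQ/dM = 26.172 − 0.486M.
The good is inferior where dQ/dM < 0. Setting dQ/dM = 0 gives M = 26.172 / 0.486 = 53.85.

53.85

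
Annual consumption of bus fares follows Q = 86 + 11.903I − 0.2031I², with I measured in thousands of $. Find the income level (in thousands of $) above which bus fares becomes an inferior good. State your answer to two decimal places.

29.30

dQ/dI = 11.903 − 0.4062I.
The good is inferior where dQ/dI < 0. Setting dQ/dI = 0 gives I = 11.903 / 0.4062 = 29.30.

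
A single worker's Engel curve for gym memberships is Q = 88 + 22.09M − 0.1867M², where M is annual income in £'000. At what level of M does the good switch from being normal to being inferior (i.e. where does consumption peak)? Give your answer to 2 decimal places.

dQ/dM = 22.09 − 0.3734M.
The good is inferior where dQ/dM < 0. Setting dQ/dM = 0 gives M = 22.09 / 0.3734 = 59.16.

59.16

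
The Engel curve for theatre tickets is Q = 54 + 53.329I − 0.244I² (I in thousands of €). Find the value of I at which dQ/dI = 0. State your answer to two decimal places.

dQ/dI = 53.329 − 0.488I.
The good is inferior where dQ/dI < 0. Setting dQ/dI = 0 gives I = 53.329 / 0.488 = 109.28.

109.28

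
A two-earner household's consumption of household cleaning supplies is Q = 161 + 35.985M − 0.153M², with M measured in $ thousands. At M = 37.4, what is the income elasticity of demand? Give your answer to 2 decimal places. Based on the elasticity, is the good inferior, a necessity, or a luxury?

0.71 (necessity)

At M = 37.4: Q = 1292.8287.
dQ/dM = 35.985 − 0.306M = 24.54060.
η = (dQ/dM)·(M/Q) = 24.54060 × (37.4/1292.8287) = 0.71.
0 < η < 1 ⇒ necessity.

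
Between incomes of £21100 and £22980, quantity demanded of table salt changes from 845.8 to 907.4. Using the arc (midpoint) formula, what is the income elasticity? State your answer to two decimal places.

0.82

ΔQ = 907.4 − 845.8 = 61.6; midpoint Q̄ = (845.8 + 907.4)/2 = 876.6.
ΔI = 22980 − 21100 = 1880; midpoint Ī = (21100 + 22980)/2 = 22040.
η = (ΔQ/Q̄) ÷ (ΔI/Ī) = (61.6/876.6) ÷ (1880/22040) = 0.82.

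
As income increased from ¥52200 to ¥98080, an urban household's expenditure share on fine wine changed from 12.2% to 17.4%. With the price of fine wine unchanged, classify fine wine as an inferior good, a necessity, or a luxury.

The budget share rises as income rises, so η > 1.

luxury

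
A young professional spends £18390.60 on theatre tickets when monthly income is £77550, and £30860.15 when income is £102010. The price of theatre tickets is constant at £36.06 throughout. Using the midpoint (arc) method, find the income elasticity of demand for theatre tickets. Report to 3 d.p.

With a constant price, Q₁ = 18390.60/36.06 = 510.000 and Q₂ = 30860.15/36.06 = 855.800 (equivalently, work directly with expenditure since P cancels).
Midpoint %ΔQ = (30860.15 − 18390.60)/24625.38 = 0.50637; midpoint %ΔI = (102010 − 77550)/89780 = 0.27244.
η = 0.50637 / 0.27244 = 1.859.

1.859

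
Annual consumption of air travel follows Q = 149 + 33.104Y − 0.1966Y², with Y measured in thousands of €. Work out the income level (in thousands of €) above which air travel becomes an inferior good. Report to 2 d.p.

84.19

dQ/dY = 33.104 − 0.3932Y.
The good is inferior where dQ/dY < 0. Setting dQ/dY = 0 gives Y = 33.104 / 0.3932 = 84.19.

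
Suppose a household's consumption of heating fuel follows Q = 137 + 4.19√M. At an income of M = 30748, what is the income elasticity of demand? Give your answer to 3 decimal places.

At M = 30748: Q = 871.721.
dQ/dM = 4.19/(2√M) = 0.0119475 at this income.
η = (dQ/dM)·(M/Q) = 0.0119475 × (30748/871.721) = 0.421.

0.421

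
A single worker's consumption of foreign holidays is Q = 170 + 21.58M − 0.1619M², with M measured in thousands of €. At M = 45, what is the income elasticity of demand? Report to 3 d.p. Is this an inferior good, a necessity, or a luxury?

0.388 (necessity)

At M = 45: Q = 813.2525.
dQ/dM = 21.58 − 0.3238M = 7.00900.
η = (dQ/dM)·(M/Q) = 7.00900 × (45/813.2525) = 0.388.
0 < η < 1 ⇒ necessity.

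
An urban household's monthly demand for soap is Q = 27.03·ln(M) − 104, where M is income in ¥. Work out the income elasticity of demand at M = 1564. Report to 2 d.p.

0.29

At M = 1564: Q = 94.806.
dQ/dM = 27.03/M = 0.0172826 at this income.
η = (dQ/dM)·(M/Q) = 0.0172826 × (1564/94.806) = 0.29.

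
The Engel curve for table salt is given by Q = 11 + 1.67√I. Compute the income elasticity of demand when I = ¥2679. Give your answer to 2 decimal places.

0.44

At I = 2679: Q = 97.438.
dQ/dI = 1.67/(2√I) = 0.0161324 at this income.
η = (dQ/dI)·(I/Q) = 0.0161324 × (2679/97.438) = 0.44.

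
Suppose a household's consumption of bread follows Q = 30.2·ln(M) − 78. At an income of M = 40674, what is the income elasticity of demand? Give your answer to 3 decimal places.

At M = 40674: Q = 242.523.
dQ/dM = 30.2/M = 0.000742489 at this income.
η = (dQ/dM)·(M/Q) = 0.000742489 × (40674/242.523) = 0.125.

0.125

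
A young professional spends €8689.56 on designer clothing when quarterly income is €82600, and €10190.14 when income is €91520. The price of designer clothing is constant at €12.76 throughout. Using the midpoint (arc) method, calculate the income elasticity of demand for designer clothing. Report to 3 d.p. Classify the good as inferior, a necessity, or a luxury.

1.551 (luxury)

With a constant price, Q₁ = 8689.56/12.76 = 681.000 and Q₂ = 10190.14/12.76 = 798.600 (equivalently, work directly with expenditure since P cancels).
Midpoint %ΔQ = (10190.14 − 8689.56)/9439.85 = 0.15896; midpoint %ΔI = (91520 − 82600)/87060 = 0.10246.
η = 0.15896 / 0.10246 = 1.551.
η > 1 ⇒ luxury.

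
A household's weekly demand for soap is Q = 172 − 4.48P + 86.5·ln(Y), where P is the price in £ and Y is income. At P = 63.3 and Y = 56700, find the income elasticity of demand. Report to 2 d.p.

At P = 63.3, Y = 56700: Q = 835.204.
Holding P constant, ∂Q/∂Y = 86.5/Y = 0.00152557.
η_Y = (∂Q/∂Y)·(Y/Q) = 0.00152557 × (56700/835.204) = 0.10.

0.10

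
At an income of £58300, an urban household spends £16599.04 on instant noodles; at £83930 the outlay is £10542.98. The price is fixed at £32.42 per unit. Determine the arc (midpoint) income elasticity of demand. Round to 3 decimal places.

-1.238

With a constant price, Q₁ = 16599.04/32.42 = 512.000 and Q₂ = 10542.98/32.42 = 325.200 (equivalently, work directly with expenditure since P cancels).
Midpoint %ΔQ = (10542.98 − 16599.04)/13571.01 = -0.44625; midpoint %ΔI = (83930 − 58300)/71115 = 0.36040.
η = -0.44625 / 0.36040 = -1.238.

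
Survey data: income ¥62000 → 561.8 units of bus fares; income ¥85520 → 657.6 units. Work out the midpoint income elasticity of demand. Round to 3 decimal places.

ΔQ = 657.6 − 561.8 = 95.8; midpoint Q̄ = (561.8 + 657.6)/2 = 609.7.
ΔI = 85520 − 62000 = 23520; midpoint Ī = (62000 + 85520)/2 = 73760.
η = (ΔQ/Q̄) ÷ (ΔI/Ī) = (95.8/609.7) ÷ (23520/73760) = 0.493.

0.493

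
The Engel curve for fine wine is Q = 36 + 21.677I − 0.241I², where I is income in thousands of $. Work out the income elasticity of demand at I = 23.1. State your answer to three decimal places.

0.597

At I = 23.1: Q = 408.1387.
dQ/dI = 21.677 − 0.482I = 10.54280.
η = (dQ/dI)·(I/Q) = 10.54280 × (23.1/408.1387) = 0.597.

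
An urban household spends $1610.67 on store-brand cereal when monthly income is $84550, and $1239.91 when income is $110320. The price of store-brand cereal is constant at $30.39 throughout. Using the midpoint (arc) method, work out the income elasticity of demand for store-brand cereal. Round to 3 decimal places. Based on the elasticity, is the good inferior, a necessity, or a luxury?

With a constant price, Q₁ = 1610.67/30.39 = 53.000 and Q₂ = 1239.91/30.39 = 40.800 (equivalently, work directly with expenditure since P cancels).
Midpoint %ΔQ = (1239.91 − 1610.67)/1425.29 = -0.26013; midpoint %ΔI = (110320 − 84550)/97435 = 0.26448.
η = -0.26013 / 0.26448 = -0.984.
η < 0 ⇒ inferior good.

-0.984 (inferior good)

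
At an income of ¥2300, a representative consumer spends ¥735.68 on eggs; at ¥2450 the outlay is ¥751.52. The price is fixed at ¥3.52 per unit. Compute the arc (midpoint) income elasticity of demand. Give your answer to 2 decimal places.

0.34

With a constant price, Q₁ = 735.68/3.52 = 209.000 and Q₂ = 751.52/3.52 = 213.500 (equivalently, work directly with expenditure since P cancels).
Midpoint %ΔQ = (751.52 − 735.68)/743.60 = 0.02130; midpoint %ΔI = (2450 − 2300)/2375 = 0.06316.
η = 0.02130 / 0.06316 = 0.34.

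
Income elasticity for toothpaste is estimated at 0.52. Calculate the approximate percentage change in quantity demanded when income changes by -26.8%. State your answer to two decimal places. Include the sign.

-13.94%

%ΔQ ≈ η × %ΔI = 0.52 × (-26.8%) = -13.94%.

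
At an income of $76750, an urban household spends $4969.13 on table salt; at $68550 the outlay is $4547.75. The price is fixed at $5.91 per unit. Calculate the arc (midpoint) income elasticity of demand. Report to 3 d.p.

0.785

With a constant price, Q₁ = 4969.13/5.91 = 840.800 and Q₂ = 4547.75/5.91 = 769.501 (equivalently, work directly with expenditure since P cancels).
Midpoint %ΔQ = (4547.75 − 4969.13)/4758.44 = -0.08855; midpoint %ΔI = (68550 − 76750)/72650 = -0.11287.
η = -0.08855 / -0.11287 = 0.785.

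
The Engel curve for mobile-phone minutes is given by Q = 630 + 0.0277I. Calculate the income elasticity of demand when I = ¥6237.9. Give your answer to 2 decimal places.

At I = 6237.9: Q = 802.790.
dQ/dI = 0.0277.
η = (dQ/dI)·(I/Q) = 0.0277 × (6237.9/802.790) = 0.22.

0.22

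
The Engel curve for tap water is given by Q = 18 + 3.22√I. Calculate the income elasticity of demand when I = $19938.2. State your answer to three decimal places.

At I = 19938.2: Q = 472.673.
dQ/dI = 3.22/(2√I) = 0.011402 at this income.
η = (dQ/dI)·(I/Q) = 0.011402 × (19938.2/472.673) = 0.481.

0.481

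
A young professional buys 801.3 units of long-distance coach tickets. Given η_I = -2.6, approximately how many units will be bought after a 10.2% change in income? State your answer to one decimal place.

%ΔQ ≈ η × %ΔI = -2.6 × 10.2% = -26.52%.
New Q ≈ 801.3 × (1 − 0.2652) = 588.8.

588.8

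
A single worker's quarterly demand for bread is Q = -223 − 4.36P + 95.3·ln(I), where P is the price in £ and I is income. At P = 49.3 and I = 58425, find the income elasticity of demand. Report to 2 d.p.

At P = 49.3, I = 58425: Q = 608.017.
Holding P constant, ∂Q/∂I = 95.3/I = 0.00163115.
η_I = (∂Q/∂I)·(I/Q) = 0.00163115 × (58425/608.017) = 0.16.

0.16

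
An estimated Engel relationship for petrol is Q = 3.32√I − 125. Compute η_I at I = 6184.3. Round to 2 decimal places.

0.96

At I = 6184.3: Q = 136.086.
dQ/dI = 3.32/(2√I) = 0.0211088 at this income.
η = (dQ/dI)·(I/Q) = 0.0211088 × (6184.3/136.086) = 0.96.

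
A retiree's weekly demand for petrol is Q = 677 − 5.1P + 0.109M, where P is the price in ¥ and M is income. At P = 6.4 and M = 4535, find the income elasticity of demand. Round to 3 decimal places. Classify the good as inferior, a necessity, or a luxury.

At P = 6.4, M = 4535: Q = 1138.675.
Holding P constant, ∂Q/∂M = 0.109.
η_M = (∂Q/∂M)·(M/Q) = 0.109 × (4535/1138.675) = 0.434.
Since 0 < η < 1, this is a necessity.

0.434 (necessity)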